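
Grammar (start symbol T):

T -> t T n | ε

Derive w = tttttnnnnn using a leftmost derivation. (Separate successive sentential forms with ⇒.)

T ⇒ tTn ⇒ ttTnn ⇒ tttTnnn ⇒ ttttTnnnn ⇒ tttttTnnnnn ⇒ tttttnnnnn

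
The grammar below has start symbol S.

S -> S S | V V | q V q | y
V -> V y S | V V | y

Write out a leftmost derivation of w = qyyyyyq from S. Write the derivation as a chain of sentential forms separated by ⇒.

S⇒qVq⇒qVVq⇒qyVq⇒qyVVq⇒qyVVVq⇒qyyVVq⇒qyyVVVq⇒qyyyVVq⇒qyyyyVq⇒qyyyyyq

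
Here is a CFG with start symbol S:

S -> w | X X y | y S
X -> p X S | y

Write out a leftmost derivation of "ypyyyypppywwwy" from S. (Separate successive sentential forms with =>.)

S => yS => yXXy => ypXSXy => ypySXy => ypyXXyXy => ypyyXyXy => ypyyyyXy => ypyyyypXSy => ypyyyyppXSSy => ypyyyypppXSSSy => ypyyyypppySSSy => ypyyyypppywSSy => ypyyyypppywwSy => ypyyyypppywwwy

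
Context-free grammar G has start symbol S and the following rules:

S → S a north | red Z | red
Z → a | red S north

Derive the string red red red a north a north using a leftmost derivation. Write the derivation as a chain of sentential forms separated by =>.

S => S a north => red Z a north => red red S north a north => red red red Z north a north => red red red a north a north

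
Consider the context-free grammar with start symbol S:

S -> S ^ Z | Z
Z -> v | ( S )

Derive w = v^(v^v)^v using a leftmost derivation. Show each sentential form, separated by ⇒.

S ⇒ S^Z   [S -> S ^ Z]
S^Z ⇒ S^Z^Z   [S -> S ^ Z]
S^Z^Z ⇒ Z^Z^Z   [S -> Z]
Z^Z^Z ⇒ v^Z^Z   [Z -> v]
v^Z^Z ⇒ v^(S)^Z   [Z -> ( S )]
v^(S)^Z ⇒ v^(S^Z)^Z   [S -> S ^ Z]
v^(S^Z)^Z ⇒ v^(Z^Z)^Z   [S -> Z]
v^(Z^Z)^Z ⇒ v^(v^Z)^Z   [Z -> v]
v^(v^Z)^Z ⇒ v^(v^v)^Z   [Z -> v]
v^(v^v)^Z ⇒ v^(v^v)^v   [Z -> v]

S⇒S^Z⇒S^Z^Z⇒Z^Z^Z⇒v^Z^Z⇒v^(S)^Z⇒v^(S^Z)^Z⇒v^(Z^Z)^Z⇒v^(v^Z)^Z⇒v^(v^v)^Z⇒v^(v^v)^v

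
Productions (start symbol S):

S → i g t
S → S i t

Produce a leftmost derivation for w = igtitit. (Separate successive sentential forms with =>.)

S => Sit   [S → S i t]
Sit => Sitit   [S → S i t]
Sitit => igtitit   [S → i g t]

S=>Sit=>Sitit=>igtitit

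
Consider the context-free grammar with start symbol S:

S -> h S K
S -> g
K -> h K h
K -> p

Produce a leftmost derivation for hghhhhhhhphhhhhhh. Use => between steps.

S=>hSK=>hgK=>hghKh=>hghhKhh=>hghhhKhhh=>hghhhhKhhhh=>hghhhhhKhhhhh=>hghhhhhhKhhhhhh=>hghhhhhhhKhhhhhhh=>hghhhhhhhphhhhhhh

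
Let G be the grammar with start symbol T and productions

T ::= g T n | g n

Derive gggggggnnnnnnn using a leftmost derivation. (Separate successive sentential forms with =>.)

T => gTn => ggTnn => gggTnnn => ggggTnnnn => gggggTnnnnn => ggggggTnnnnnn => gggggggnnnnnnn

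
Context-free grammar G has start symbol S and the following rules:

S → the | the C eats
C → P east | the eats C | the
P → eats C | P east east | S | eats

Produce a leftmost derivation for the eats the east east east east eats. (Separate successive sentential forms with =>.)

S => the C eats => the P east eats => the P east east east eats => the eats C east east east eats => the eats P east east east east eats => the eats S east east east east eats => the eats the east east east east eats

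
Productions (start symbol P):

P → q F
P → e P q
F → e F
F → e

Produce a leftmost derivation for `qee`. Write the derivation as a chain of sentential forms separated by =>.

P=>qF=>qeF=>qee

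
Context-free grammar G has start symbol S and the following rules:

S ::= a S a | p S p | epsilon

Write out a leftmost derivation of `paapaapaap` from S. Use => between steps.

S => pSp   [S ::= p S p]
pSp => paSap   [S ::= a S a]
paSap => paaSaap   [S ::= a S a]
paaSaap => paapSpaap   [S ::= p S p]
paapSpaap => paapaSapaap   [S ::= a S a]
paapaSapaap => paapaapaap   [S ::= epsilon]

S => pSp => paSap => paaSaap => paapSpaap => paapaSapaap => paapaapaap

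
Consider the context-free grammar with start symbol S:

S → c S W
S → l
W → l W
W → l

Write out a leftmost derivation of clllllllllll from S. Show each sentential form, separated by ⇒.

S ⇒ cSW ⇒ clW ⇒ cllW ⇒ clllW ⇒ cllllW ⇒ clllllW ⇒ cllllllW ⇒ clllllllW ⇒ cllllllllW ⇒ clllllllllW ⇒ cllllllllllW ⇒ clllllllllll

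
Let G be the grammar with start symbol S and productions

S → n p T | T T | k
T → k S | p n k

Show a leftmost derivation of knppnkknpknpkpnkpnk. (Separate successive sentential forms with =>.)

S => TT => kST => knpTT => knppnkT => knppnkkS => knppnkknpT => knppnkknpkS => knppnkknpknpT => knppnkknpknpkS => knppnkknpknpkTT => knppnkknpknpkpnkT => knppnkknpknpkpnkpnk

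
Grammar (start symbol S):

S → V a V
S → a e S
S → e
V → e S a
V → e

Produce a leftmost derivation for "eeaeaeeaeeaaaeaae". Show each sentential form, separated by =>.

S=>VaV=>eSaaV=>eVaVaaV=>eeSaaVaaV=>eeaeSaaVaaV=>eeaeaeSaaVaaV=>eeaeaeVaVaaVaaV=>eeaeaeeaVaaVaaV=>eeaeaeeaeSaaaVaaV=>eeaeaeeaeeaaaVaaV=>eeaeaeeaeeaaaeaaV=>eeaeaeeaeeaaaeaae

S => VaV   [S → V a V]
VaV => eSaaV   [V → e S a]
eSaaV => eVaVaaV   [S → V a V]
eVaVaaV => eeSaaVaaV   [V → e S a]
eeSaaVaaV => eeaeSaaVaaV   [S → a e S]
eeaeSaaVaaV => eeaeaeSaaVaaV   [S → a e S]
eeaeaeSaaVaaV => eeaeaeVaVaaVaaV   [S → V a V]
eeaeaeVaVaaVaaV => eeaeaeeaVaaVaaV   [V → e]
eeaeaeeaVaaVaaV => eeaeaeeaeSaaaVaaV   [V → e S a]
eeaeaeeaeSaaaVaaV => eeaeaeeaeeaaaVaaV   [S → e]
eeaeaeeaeeaaaVaaV => eeaeaeeaeeaaaeaaV   [V → e]
eeaeaeeaeeaaaeaaV => eeaeaeeaeeaaaeaae   [V → e]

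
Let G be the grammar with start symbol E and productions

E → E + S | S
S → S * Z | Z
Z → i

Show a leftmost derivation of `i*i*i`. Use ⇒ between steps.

E ⇒ S ⇒ S*Z ⇒ S*Z*Z ⇒ Z*Z*Z ⇒ i*Z*Z ⇒ i*i*Z ⇒ i*i*i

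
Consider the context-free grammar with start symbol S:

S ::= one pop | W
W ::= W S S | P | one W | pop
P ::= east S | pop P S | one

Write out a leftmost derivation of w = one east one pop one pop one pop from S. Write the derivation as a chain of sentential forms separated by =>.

S => W   [S ::= W]
W => one W   [W ::= one W]
one W => one W S S   [W ::= W S S]
one W S S => one P S S   [W ::= P]
one P S S => one east S S S   [P ::= east S]
one east S S S => one east W S S   [S ::= W]
one east W S S => one east one W S S   [W ::= one W]
one east one W S S => one east one pop S S   [W ::= pop]
one east one pop S S => one east one pop one pop S   [S ::= one pop]
one east one pop one pop S => one east one pop one pop one pop   [S ::= one pop]

S => W => one W => one W S S => one P S S => one east S S S => one east W S S => one east one W S S => one east one pop S S => one east one pop one pop S => one east one pop one pop one pop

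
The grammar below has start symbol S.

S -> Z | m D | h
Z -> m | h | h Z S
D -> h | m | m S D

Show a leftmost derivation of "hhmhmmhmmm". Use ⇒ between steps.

S ⇒ Z ⇒ hZS ⇒ hhZSS ⇒ hhmSS ⇒ hhmhS ⇒ hhmhmD ⇒ hhmhmmSD ⇒ hhmhmmhD ⇒ hhmhmmhmSD ⇒ hhmhmmhmZD ⇒ hhmhmmhmmD ⇒ hhmhmmhmmm

S ⇒ Z   [S -> Z]
Z ⇒ hZS   [Z -> h Z S]
hZS ⇒ hhZSS   [Z -> h Z S]
hhZSS ⇒ hhmSS   [Z -> m]
hhmSS ⇒ hhmhS   [S -> h]
hhmhS ⇒ hhmhmD   [S -> m D]
hhmhmD ⇒ hhmhmmSD   [D -> m S D]
hhmhmmSD ⇒ hhmhmmhD   [S -> h]
hhmhmmhD ⇒ hhmhmmhmSD   [D -> m S D]
hhmhmmhmSD ⇒ hhmhmmhmZD   [S -> Z]
hhmhmmhmZD ⇒ hhmhmmhmmD   [Z -> m]
hhmhmmhmmD ⇒ hhmhmmhmmm   [D -> m]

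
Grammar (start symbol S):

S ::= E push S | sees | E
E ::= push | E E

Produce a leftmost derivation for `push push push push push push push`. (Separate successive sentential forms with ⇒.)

S ⇒ E   [S ::= E]
E ⇒ E E   [E ::= E E]
E E ⇒ push E   [E ::= push]
push E ⇒ push E E   [E ::= E E]
push E E ⇒ push E E E   [E ::= E E]
push E E E ⇒ push E E E E   [E ::= E E]
push E E E E ⇒ push E E E E E   [E ::= E E]
push E E E E E ⇒ push E E E E E E   [E ::= E E]
push E E E E E E ⇒ push push E E E E E   [E ::= push]
push push E E E E E ⇒ push push push E E E E   [E ::= push]
push push push E E E E ⇒ push push push push E E E   [E ::= push]
push push push push E E E ⇒ push push push push push E E   [E ::= push]
push push push push push E E ⇒ push push push push push push E   [E ::= push]
push push push push push push E ⇒ push push push push push push push   [E ::= push]

S ⇒ E ⇒ E E ⇒ push E ⇒ push E E ⇒ push E E E ⇒ push E E E E ⇒ push E E E E E ⇒ push E E E E E E ⇒ push push E E E E E ⇒ push push push E E E E ⇒ push push push push E E E ⇒ push push push push push E E ⇒ push push push push push push E ⇒ push push push push push push push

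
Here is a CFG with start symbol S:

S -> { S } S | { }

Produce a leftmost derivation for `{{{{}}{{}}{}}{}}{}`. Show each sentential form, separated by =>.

S => {S}S => {{S}S}S => {{{S}S}S}S => {{{{}}S}S}S => {{{{}}{S}S}S}S => {{{{}}{{}}S}S}S => {{{{}}{{}}{}}S}S => {{{{}}{{}}{}}{}}S => {{{{}}{{}}{}}{}}{}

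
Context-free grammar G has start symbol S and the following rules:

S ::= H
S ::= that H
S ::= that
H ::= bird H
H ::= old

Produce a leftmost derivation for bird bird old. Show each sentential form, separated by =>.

S => H => bird H => bird bird H => bird bird old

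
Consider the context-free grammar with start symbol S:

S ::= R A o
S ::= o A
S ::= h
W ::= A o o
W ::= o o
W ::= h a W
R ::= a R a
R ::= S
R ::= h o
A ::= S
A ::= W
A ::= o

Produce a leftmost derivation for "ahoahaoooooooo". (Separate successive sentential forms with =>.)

S => RAo => aRaAo => ahoaAo => ahoaWo => ahoahaWo => ahoahaAooo => ahoahaSooo => ahoahaoAooo => ahoahaoWooo => ahoahaoAooooo => ahoahaoWooooo => ahoahaoooooooo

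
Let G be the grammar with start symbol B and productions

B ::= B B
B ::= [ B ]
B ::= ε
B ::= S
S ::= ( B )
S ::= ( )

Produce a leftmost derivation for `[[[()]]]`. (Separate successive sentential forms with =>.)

B=>[B]=>[[B]]=>[[BB]]=>[[BBB]]=>[[[B]BB]]=>[[[S]BB]]=>[[[(B)]BB]]=>[[[()]BB]]=>[[[()]B]]=>[[[()]]]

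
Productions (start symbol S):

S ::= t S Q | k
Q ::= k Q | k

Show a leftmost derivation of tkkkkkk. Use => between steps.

S => tSQ   [S ::= t S Q]
tSQ => tkQ   [S ::= k]
tkQ => tkkQ   [Q ::= k Q]
tkkQ => tkkkQ   [Q ::= k Q]
tkkkQ => tkkkkQ   [Q ::= k Q]
tkkkkQ => tkkkkkQ   [Q ::= k Q]
tkkkkkQ => tkkkkkk   [Q ::= k]

S=>tSQ=>tkQ=>tkkQ=>tkkkQ=>tkkkkQ=>tkkkkkQ=>tkkkkkk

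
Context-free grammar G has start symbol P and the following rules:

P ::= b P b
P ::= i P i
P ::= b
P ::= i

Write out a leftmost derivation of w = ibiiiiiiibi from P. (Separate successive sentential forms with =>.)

P => iPi   [P ::= i P i]
iPi => ibPbi   [P ::= b P b]
ibPbi => ibiPibi   [P ::= i P i]
ibiPibi => ibiiPiibi   [P ::= i P i]
ibiiPiibi => ibiiiPiiibi   [P ::= i P i]
ibiiiPiiibi => ibiiiiiiibi   [P ::= i]

P => iPi => ibPbi => ibiPibi => ibiiPiibi => ibiiiPiiibi => ibiiiiiiibi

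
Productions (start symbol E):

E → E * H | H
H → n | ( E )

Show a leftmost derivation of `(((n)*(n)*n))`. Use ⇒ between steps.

E ⇒ H ⇒ (E) ⇒ (H) ⇒ ((E)) ⇒ ((E*H)) ⇒ ((E*H*H)) ⇒ ((H*H*H)) ⇒ (((E)*H*H)) ⇒ (((H)*H*H)) ⇒ (((n)*H*H)) ⇒ (((n)*(E)*H)) ⇒ (((n)*(H)*H)) ⇒ (((n)*(n)*H)) ⇒ (((n)*(n)*n))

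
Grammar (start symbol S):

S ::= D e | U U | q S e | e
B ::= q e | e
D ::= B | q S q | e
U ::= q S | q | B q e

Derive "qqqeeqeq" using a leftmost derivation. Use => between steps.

S => UU => qSU => qDeU => qqSqeU => qqDeqeU => qqBeqeU => qqqeeqeU => qqqeeqeq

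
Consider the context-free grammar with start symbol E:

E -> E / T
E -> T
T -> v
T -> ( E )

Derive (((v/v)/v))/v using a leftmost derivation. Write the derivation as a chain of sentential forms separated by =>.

E => E/T   [E -> E / T]
E/T => T/T   [E -> T]
T/T => (E)/T   [T -> ( E )]
(E)/T => (T)/T   [E -> T]
(T)/T => ((E))/T   [T -> ( E )]
((E))/T => ((E/T))/T   [E -> E / T]
((E/T))/T => ((T/T))/T   [E -> T]
((T/T))/T => (((E)/T))/T   [T -> ( E )]
(((E)/T))/T => (((E/T)/T))/T   [E -> E / T]
(((E/T)/T))/T => (((T/T)/T))/T   [E -> T]
(((T/T)/T))/T => (((v/T)/T))/T   [T -> v]
(((v/T)/T))/T => (((v/v)/T))/T   [T -> v]
(((v/v)/T))/T => (((v/v)/v))/T   [T -> v]
(((v/v)/v))/T => (((v/v)/v))/v   [T -> v]

E=>E/T=>T/T=>(E)/T=>(T)/T=>((E))/T=>((E/T))/T=>((T/T))/T=>(((E)/T))/T=>(((E/T)/T))/T=>(((T/T)/T))/T=>(((v/T)/T))/T=>(((v/v)/T))/T=>(((v/v)/v))/T=>(((v/v)/v))/v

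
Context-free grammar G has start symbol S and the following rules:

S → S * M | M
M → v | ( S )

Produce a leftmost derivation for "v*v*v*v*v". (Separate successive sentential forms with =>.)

S=>S*M=>S*M*M=>S*M*M*M=>S*M*M*M*M=>M*M*M*M*M=>v*M*M*M*M=>v*v*M*M*M=>v*v*v*M*M=>v*v*v*v*M=>v*v*v*v*v

S => S*M   [S → S * M]
S*M => S*M*M   [S → S * M]
S*M*M => S*M*M*M   [S → S * M]
S*M*M*M => S*M*M*M*M   [S → S * M]
S*M*M*M*M => M*M*M*M*M   [S → M]
M*M*M*M*M => v*M*M*M*M   [M → v]
v*M*M*M*M => v*v*M*M*M   [M → v]
v*v*M*M*M => v*v*v*M*M   [M → v]
v*v*v*M*M => v*v*v*v*M   [M → v]
v*v*v*v*M => v*v*v*v*v   [M → v]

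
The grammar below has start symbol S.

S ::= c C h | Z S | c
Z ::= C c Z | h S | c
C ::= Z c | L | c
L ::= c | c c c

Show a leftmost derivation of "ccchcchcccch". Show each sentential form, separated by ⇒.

S ⇒ cCh ⇒ cZch ⇒ cCcZch ⇒ cLcZch ⇒ cccZch ⇒ cccCcZch ⇒ cccZccZch ⇒ ccchSccZch ⇒ ccchcChccZch ⇒ ccchcchccZch ⇒ ccchcchcccch

S ⇒ cCh   [S ::= c C h]
cCh ⇒ cZch   [C ::= Z c]
cZch ⇒ cCcZch   [Z ::= C c Z]
cCcZch ⇒ cLcZch   [C ::= L]
cLcZch ⇒ cccZch   [L ::= c]
cccZch ⇒ cccCcZch   [Z ::= C c Z]
cccCcZch ⇒ cccZccZch   [C ::= Z c]
cccZccZch ⇒ ccchSccZch   [Z ::= h S]
ccchSccZch ⇒ ccchcChccZch   [S ::= c C h]
ccchcChccZch ⇒ ccchcchccZch   [C ::= c]
ccchcchccZch ⇒ ccchcchcccch   [Z ::= c]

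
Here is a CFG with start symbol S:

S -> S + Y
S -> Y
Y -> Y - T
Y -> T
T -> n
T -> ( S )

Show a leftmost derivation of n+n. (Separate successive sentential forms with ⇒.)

S ⇒ S+Y   [S -> S + Y]
S+Y ⇒ Y+Y   [S -> Y]
Y+Y ⇒ T+Y   [Y -> T]
T+Y ⇒ n+Y   [T -> n]
n+Y ⇒ n+T   [Y -> T]
n+T ⇒ n+n   [T -> n]

S ⇒ S+Y ⇒ Y+Y ⇒ T+Y ⇒ n+Y ⇒ n+T ⇒ n+n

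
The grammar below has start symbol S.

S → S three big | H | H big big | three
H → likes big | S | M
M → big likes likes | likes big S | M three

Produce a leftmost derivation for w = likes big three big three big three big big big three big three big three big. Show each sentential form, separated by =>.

S => S three big => S three big three big => S three big three big three big => H big big three big three big three big => S big big three big three big three big => S three big big big three big three big three big => S three big three big big big three big three big three big => S three big three big three big big big three big three big three big => H three big three big three big big big three big three big three big => likes big three big three big three big big big three big three big three big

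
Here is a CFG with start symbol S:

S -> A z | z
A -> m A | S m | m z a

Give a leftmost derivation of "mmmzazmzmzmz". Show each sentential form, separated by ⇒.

S ⇒ Az   [S -> A z]
Az ⇒ mAz   [A -> m A]
mAz ⇒ mSmz   [A -> S m]
mSmz ⇒ mAzmz   [S -> A z]
mAzmz ⇒ mmAzmz   [A -> m A]
mmAzmz ⇒ mmSmzmz   [A -> S m]
mmSmzmz ⇒ mmAzmzmz   [S -> A z]
mmAzmzmz ⇒ mmSmzmzmz   [A -> S m]
mmSmzmzmz ⇒ mmAzmzmzmz   [S -> A z]
mmAzmzmzmz ⇒ mmmzazmzmzmz   [A -> m z a]

S ⇒ Az ⇒ mAz ⇒ mSmz ⇒ mAzmz ⇒ mmAzmz ⇒ mmSmzmz ⇒ mmAzmzmz ⇒ mmSmzmzmz ⇒ mmAzmzmzmz ⇒ mmmzazmzmzmz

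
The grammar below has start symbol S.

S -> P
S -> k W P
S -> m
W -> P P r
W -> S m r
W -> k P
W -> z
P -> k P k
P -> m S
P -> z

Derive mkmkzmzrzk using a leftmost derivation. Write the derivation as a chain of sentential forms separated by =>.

S => P   [S -> P]
P => mS   [P -> m S]
mS => mP   [S -> P]
mP => mkPk   [P -> k P k]
mkPk => mkmSk   [P -> m S]
mkmSk => mkmkWPk   [S -> k W P]
mkmkWPk => mkmkPPrPk   [W -> P P r]
mkmkPPrPk => mkmkzPrPk   [P -> z]
mkmkzPrPk => mkmkzmSrPk   [P -> m S]
mkmkzmSrPk => mkmkzmPrPk   [S -> P]
mkmkzmPrPk => mkmkzmzrPk   [P -> z]
mkmkzmzrPk => mkmkzmzrzk   [P -> z]

S => P => mS => mP => mkPk => mkmSk => mkmkWPk => mkmkPPrPk => mkmkzPrPk => mkmkzmSrPk => mkmkzmPrPk => mkmkzmzrPk => mkmkzmzrzk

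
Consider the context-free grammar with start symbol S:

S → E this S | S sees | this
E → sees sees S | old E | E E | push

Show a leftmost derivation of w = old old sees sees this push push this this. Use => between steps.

S => E this S => old E this S => old old E this S => old old E E this S => old old E E E this S => old old sees sees S E E this S => old old sees sees this E E this S => old old sees sees this push E this S => old old sees sees this push push this S => old old sees sees this push push this this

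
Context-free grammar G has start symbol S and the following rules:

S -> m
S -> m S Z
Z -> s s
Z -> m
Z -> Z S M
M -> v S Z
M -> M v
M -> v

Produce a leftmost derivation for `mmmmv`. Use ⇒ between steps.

S⇒mSZ⇒mmZ⇒mmZSM⇒mmmSM⇒mmmmM⇒mmmmv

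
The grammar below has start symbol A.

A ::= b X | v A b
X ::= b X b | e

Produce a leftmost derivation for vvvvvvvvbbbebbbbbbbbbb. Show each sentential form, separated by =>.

A=>vAb=>vvAbb=>vvvAbbb=>vvvvAbbbb=>vvvvvAbbbbb=>vvvvvvAbbbbbb=>vvvvvvvAbbbbbbb=>vvvvvvvvAbbbbbbbb=>vvvvvvvvbXbbbbbbbb=>vvvvvvvvbbXbbbbbbbbb=>vvvvvvvvbbbXbbbbbbbbbb=>vvvvvvvvbbbebbbbbbbbbb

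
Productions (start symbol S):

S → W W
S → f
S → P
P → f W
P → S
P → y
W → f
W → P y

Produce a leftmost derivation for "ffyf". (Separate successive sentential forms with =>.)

S => WW => PyW => SyW => WWyW => fWyW => ffyW => ffyf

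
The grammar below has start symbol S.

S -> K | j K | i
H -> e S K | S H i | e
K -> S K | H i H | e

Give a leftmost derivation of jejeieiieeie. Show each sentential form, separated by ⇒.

S ⇒ jK   [S -> j K]
jK ⇒ jHiH   [K -> H i H]
jHiH ⇒ jeSKiH   [H -> e S K]
jeSKiH ⇒ jeKKiH   [S -> K]
jeKKiH ⇒ jeSKKiH   [K -> S K]
jeSKKiH ⇒ jejKKKiH   [S -> j K]
jejKKKiH ⇒ jejeKKiH   [K -> e]
jejeKKiH ⇒ jejeHiHKiH   [K -> H i H]
jejeHiHKiH ⇒ jejeSHiiHKiH   [H -> S H i]
jejeSHiiHKiH ⇒ jejeiHiiHKiH   [S -> i]
jejeiHiiHKiH ⇒ jejeieiiHKiH   [H -> e]
jejeieiiHKiH ⇒ jejeieiieKiH   [H -> e]
jejeieiieKiH ⇒ jejeieiieeiH   [K -> e]
jejeieiieeiH ⇒ jejeieiieeie   [H -> e]

S ⇒ jK ⇒ jHiH ⇒ jeSKiH ⇒ jeKKiH ⇒ jeSKKiH ⇒ jejKKKiH ⇒ jejeKKiH ⇒ jejeHiHKiH ⇒ jejeSHiiHKiH ⇒ jejeiHiiHKiH ⇒ jejeieiiHKiH ⇒ jejeieiieKiH ⇒ jejeieiieeiH ⇒ jejeieiieeie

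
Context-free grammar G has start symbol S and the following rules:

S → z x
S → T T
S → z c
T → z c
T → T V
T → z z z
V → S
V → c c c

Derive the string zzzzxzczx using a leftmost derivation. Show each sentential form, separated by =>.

S => TT => TVT => zzzVT => zzzST => zzzzxT => zzzzxTV => zzzzxzcV => zzzzxzcS => zzzzxzczx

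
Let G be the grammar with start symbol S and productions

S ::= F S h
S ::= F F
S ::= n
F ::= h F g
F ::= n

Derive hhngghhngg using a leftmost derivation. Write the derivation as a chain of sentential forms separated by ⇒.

S ⇒ FF ⇒ hFgF ⇒ hhFggF ⇒ hhnggF ⇒ hhngghFg ⇒ hhngghhFgg ⇒ hhngghhngg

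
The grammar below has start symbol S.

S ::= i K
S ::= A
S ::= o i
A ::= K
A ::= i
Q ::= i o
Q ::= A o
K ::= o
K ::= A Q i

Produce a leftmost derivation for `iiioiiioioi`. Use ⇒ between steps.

S ⇒ iK ⇒ iAQi ⇒ iKQi ⇒ iAQiQi ⇒ iiQiQi ⇒ iiAoiQi ⇒ iiioiQi ⇒ iiioiAoi ⇒ iiioiKoi ⇒ iiioiAQioi ⇒ iiioiiQioi ⇒ iiioiiAoioi ⇒ iiioiiioioi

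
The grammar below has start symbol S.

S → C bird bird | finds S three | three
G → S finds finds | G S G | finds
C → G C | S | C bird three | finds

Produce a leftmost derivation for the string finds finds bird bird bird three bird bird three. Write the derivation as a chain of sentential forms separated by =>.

S => finds S three => finds C bird bird three => finds C bird three bird bird three => finds S bird three bird bird three => finds C bird bird bird three bird bird three => finds finds bird bird bird three bird bird three

S => finds S three   [S → finds S three]
finds S three => finds C bird bird three   [S → C bird bird]
finds C bird bird three => finds C bird three bird bird three   [C → C bird three]
finds C bird three bird bird three => finds S bird three bird bird three   [C → S]
finds S bird three bird bird three => finds C bird bird bird three bird bird three   [S → C bird bird]
finds C bird bird bird three bird bird three => finds finds bird bird bird three bird bird three   [C → finds]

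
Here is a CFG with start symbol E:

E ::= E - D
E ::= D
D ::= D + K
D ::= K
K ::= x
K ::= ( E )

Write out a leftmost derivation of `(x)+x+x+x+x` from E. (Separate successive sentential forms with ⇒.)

E ⇒ D ⇒ D+K ⇒ D+K+K ⇒ D+K+K+K ⇒ D+K+K+K+K ⇒ K+K+K+K+K ⇒ (E)+K+K+K+K ⇒ (D)+K+K+K+K ⇒ (K)+K+K+K+K ⇒ (x)+K+K+K+K ⇒ (x)+x+K+K+K ⇒ (x)+x+x+K+K ⇒ (x)+x+x+x+K ⇒ (x)+x+x+x+x

E ⇒ D   [E ::= D]
D ⇒ D+K   [D ::= D + K]
D+K ⇒ D+K+K   [D ::= D + K]
D+K+K ⇒ D+K+K+K   [D ::= D + K]
D+K+K+K ⇒ D+K+K+K+K   [D ::= D + K]
D+K+K+K+K ⇒ K+K+K+K+K   [D ::= K]
K+K+K+K+K ⇒ (E)+K+K+K+K   [K ::= ( E )]
(E)+K+K+K+K ⇒ (D)+K+K+K+K   [E ::= D]
(D)+K+K+K+K ⇒ (K)+K+K+K+K   [D ::= K]
(K)+K+K+K+K ⇒ (x)+K+K+K+K   [K ::= x]
(x)+K+K+K+K ⇒ (x)+x+K+K+K   [K ::= x]
(x)+x+K+K+K ⇒ (x)+x+x+K+K   [K ::= x]
(x)+x+x+K+K ⇒ (x)+x+x+x+K   [K ::= x]
(x)+x+x+x+K ⇒ (x)+x+x+x+x   [K ::= x]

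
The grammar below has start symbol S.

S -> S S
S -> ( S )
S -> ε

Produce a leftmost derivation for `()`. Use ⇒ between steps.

S⇒SS⇒SSS⇒(S)SS⇒()SS⇒()S⇒()

S ⇒ SS   [S -> S S]
SS ⇒ SSS   [S -> S S]
SSS ⇒ (S)SS   [S -> ( S )]
(S)SS ⇒ ()SS   [S -> ε]
()SS ⇒ ()S   [S -> ε]
()S ⇒ ()   [S -> ε]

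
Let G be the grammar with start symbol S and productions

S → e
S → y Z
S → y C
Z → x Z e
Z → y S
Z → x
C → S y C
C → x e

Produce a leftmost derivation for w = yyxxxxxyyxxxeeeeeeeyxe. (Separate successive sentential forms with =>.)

S => yC => ySyC => yyZyC => yyxZeyC => yyxxZeeyC => yyxxxZeeeyC => yyxxxxZeeeeyC => yyxxxxxZeeeeeyC => yyxxxxxySeeeeeyC => yyxxxxxyyZeeeeeyC => yyxxxxxyyxZeeeeeeyC => yyxxxxxyyxxZeeeeeeeyC => yyxxxxxyyxxxeeeeeeeyC => yyxxxxxyyxxxeeeeeeeyxe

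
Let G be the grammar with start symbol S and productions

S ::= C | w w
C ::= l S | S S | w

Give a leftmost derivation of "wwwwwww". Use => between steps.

S => C => SS => wwS => wwC => wwSS => wwCS => wwwS => wwwC => wwwSS => wwwwwS => wwwwwww

S => C   [S ::= C]
C => SS   [C ::= S S]
SS => wwS   [S ::= w w]
wwS => wwC   [S ::= C]
wwC => wwSS   [C ::= S S]
wwSS => wwCS   [S ::= C]
wwCS => wwwS   [C ::= w]
wwwS => wwwC   [S ::= C]
wwwC => wwwSS   [C ::= S S]
wwwSS => wwwwwS   [S ::= w w]
wwwwwS => wwwwwww   [S ::= w w]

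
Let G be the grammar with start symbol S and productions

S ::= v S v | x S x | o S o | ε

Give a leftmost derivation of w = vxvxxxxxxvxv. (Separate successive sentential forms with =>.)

S => vSv => vxSxv => vxvSvxv => vxvxSxvxv => vxvxxSxxvxv => vxvxxxSxxxvxv => vxvxxxxxxvxv

S => vSv   [S ::= v S v]
vSv => vxSxv   [S ::= x S x]
vxSxv => vxvSvxv   [S ::= v S v]
vxvSvxv => vxvxSxvxv   [S ::= x S x]
vxvxSxvxv => vxvxxSxxvxv   [S ::= x S x]
vxvxxSxxvxv => vxvxxxSxxxvxv   [S ::= x S x]
vxvxxxSxxxvxv => vxvxxxxxxvxv   [S ::= ε]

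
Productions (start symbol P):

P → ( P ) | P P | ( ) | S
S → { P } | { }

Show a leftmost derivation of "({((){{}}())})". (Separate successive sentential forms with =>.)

P => (P)   [P → ( P )]
(P) => (S)   [P → S]
(S) => ({P})   [S → { P }]
({P}) => ({(P)})   [P → ( P )]
({(P)}) => ({(PP)})   [P → P P]
({(PP)}) => ({(PPP)})   [P → P P]
({(PPP)}) => ({(()PP)})   [P → ( )]
({(()PP)}) => ({(()SP)})   [P → S]
({(()SP)}) => ({((){P}P)})   [S → { P }]
({((){P}P)}) => ({((){S}P)})   [P → S]
({((){S}P)}) => ({((){{}}P)})   [S → { }]
({((){{}}P)}) => ({((){{}}())})   [P → ( )]

P => (P) => (S) => ({P}) => ({(P)}) => ({(PP)}) => ({(PPP)}) => ({(()PP)}) => ({(()SP)}) => ({((){P}P)}) => ({((){S}P)}) => ({((){{}}P)}) => ({((){{}}())})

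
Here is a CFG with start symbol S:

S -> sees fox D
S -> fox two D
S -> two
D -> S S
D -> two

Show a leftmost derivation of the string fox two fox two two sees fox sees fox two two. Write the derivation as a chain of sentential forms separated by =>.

S => fox two D => fox two S S => fox two fox two D S => fox two fox two two S => fox two fox two two sees fox D => fox two fox two two sees fox S S => fox two fox two two sees fox sees fox D S => fox two fox two two sees fox sees fox two S => fox two fox two two sees fox sees fox two two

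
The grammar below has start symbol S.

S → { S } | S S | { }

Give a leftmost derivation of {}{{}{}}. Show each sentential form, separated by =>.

S=>SS=>{}S=>{}{S}=>{}{SS}=>{}{{}S}=>{}{{}{}}

S => SS   [S → S S]
SS => {}S   [S → { }]
{}S => {}{S}   [S → { S }]
{}{S} => {}{SS}   [S → S S]
{}{SS} => {}{{}S}   [S → { }]
{}{{}S} => {}{{}{}}   [S → { }]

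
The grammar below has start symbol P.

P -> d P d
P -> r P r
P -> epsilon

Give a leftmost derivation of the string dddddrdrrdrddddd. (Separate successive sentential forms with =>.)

P => dPd   [P -> d P d]
dPd => ddPdd   [P -> d P d]
ddPdd => dddPddd   [P -> d P d]
dddPddd => ddddPdddd   [P -> d P d]
ddddPdddd => dddddPddddd   [P -> d P d]
dddddPddddd => dddddrPrddddd   [P -> r P r]
dddddrPrddddd => dddddrdPdrddddd   [P -> d P d]
dddddrdPdrddddd => dddddrdrPrdrddddd   [P -> r P r]
dddddrdrPrdrddddd => dddddrdrrdrddddd   [P -> epsilon]

P => dPd => ddPdd => dddPddd => ddddPdddd => dddddPddddd => dddddrPrddddd => dddddrdPdrddddd => dddddrdrPrdrddddd => dddddrdrrdrddddd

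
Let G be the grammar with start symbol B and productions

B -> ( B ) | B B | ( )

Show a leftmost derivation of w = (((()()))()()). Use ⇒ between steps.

B ⇒ (B)   [B -> ( B )]
(B) ⇒ (BB)   [B -> B B]
(BB) ⇒ (BBB)   [B -> B B]
(BBB) ⇒ ((B)BB)   [B -> ( B )]
((B)BB) ⇒ (((B))BB)   [B -> ( B )]
(((B))BB) ⇒ (((BB))BB)   [B -> B B]
(((BB))BB) ⇒ (((()B))BB)   [B -> ( )]
(((()B))BB) ⇒ (((()()))BB)   [B -> ( )]
(((()()))BB) ⇒ (((()()))()B)   [B -> ( )]
(((()()))()B) ⇒ (((()()))()())   [B -> ( )]

B ⇒ (B) ⇒ (BB) ⇒ (BBB) ⇒ ((B)BB) ⇒ (((B))BB) ⇒ (((BB))BB) ⇒ (((()B))BB) ⇒ (((()()))BB) ⇒ (((()()))()B) ⇒ (((()()))()())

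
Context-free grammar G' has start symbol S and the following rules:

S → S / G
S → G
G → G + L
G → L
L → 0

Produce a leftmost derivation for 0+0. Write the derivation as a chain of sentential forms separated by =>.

S => G   [S → G]
G => G+L   [G → G + L]
G+L => L+L   [G → L]
L+L => 0+L   [L → 0]
0+L => 0+0   [L → 0]

S => G => G+L => L+L => 0+L => 0+0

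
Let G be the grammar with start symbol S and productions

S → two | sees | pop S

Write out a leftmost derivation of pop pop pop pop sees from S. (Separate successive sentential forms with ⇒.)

S ⇒ pop S ⇒ pop pop S ⇒ pop pop pop S ⇒ pop pop pop pop S ⇒ pop pop pop pop sees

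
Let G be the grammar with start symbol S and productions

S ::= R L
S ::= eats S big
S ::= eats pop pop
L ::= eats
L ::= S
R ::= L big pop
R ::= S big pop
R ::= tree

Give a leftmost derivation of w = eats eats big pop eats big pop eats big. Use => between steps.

S => eats S big => eats R L big => eats L big pop L big => eats S big pop L big => eats R L big pop L big => eats L big pop L big pop L big => eats eats big pop L big pop L big => eats eats big pop eats big pop L big => eats eats big pop eats big pop eats big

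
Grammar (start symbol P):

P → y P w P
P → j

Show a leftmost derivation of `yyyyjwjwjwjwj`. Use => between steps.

P => yPwP => yyPwPwP => yyyPwPwPwP => yyyyPwPwPwPwP => yyyyjwPwPwPwP => yyyyjwjwPwPwP => yyyyjwjwjwPwP => yyyyjwjwjwjwP => yyyyjwjwjwjwj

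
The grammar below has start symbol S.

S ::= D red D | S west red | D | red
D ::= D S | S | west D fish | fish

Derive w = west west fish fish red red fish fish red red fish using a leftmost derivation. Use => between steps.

S => D red D => D S red D => west D fish S red D => west S fish S red D => west D red D fish S red D => west D S red D fish S red D => west west D fish S red D fish S red D => west west fish fish S red D fish S red D => west west fish fish red red D fish S red D => west west fish fish red red fish fish S red D => west west fish fish red red fish fish red red D => west west fish fish red red fish fish red red fish

S => D red D   [S ::= D red D]
D red D => D S red D   [D ::= D S]
D S red D => west D fish S red D   [D ::= west D fish]
west D fish S red D => west S fish S red D   [D ::= S]
west S fish S red D => west D red D fish S red D   [S ::= D red D]
west D red D fish S red D => west D S red D fish S red D   [D ::= D S]
west D S red D fish S red D => west west D fish S red D fish S red D   [D ::= west D fish]
west west D fish S red D fish S red D => west west fish fish S red D fish S red D   [D ::= fish]
west west fish fish S red D fish S red D => west west fish fish red red D fish S red D   [S ::= red]
west west fish fish red red D fish S red D => west west fish fish red red fish fish S red D   [D ::= fish]
west west fish fish red red fish fish S red D => west west fish fish red red fish fish red red D   [S ::= red]
west west fish fish red red fish fish red red D => west west fish fish red red fish fish red red fish   [D ::= fish]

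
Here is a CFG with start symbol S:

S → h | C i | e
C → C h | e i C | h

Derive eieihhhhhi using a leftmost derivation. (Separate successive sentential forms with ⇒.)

S ⇒ Ci ⇒ Chi ⇒ eiChi ⇒ eiChhi ⇒ eieiChhi ⇒ eieiChhhi ⇒ eieiChhhhi ⇒ eieihhhhhi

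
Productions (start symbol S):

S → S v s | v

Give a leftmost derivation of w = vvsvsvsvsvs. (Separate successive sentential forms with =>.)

S=>Svs=>Svsvs=>Svsvsvs=>Svsvsvsvs=>Svsvsvsvsvs=>vvsvsvsvsvs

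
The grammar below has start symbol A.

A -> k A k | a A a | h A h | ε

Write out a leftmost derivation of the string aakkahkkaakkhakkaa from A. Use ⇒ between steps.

A ⇒ aAa ⇒ aaAaa ⇒ aakAkaa ⇒ aakkAkkaa ⇒ aakkaAakkaa ⇒ aakkahAhakkaa ⇒ aakkahkAkhakkaa ⇒ aakkahkkAkkhakkaa ⇒ aakkahkkaAakkhakkaa ⇒ aakkahkkaakkhakkaa

A ⇒ aAa   [A -> a A a]
aAa ⇒ aaAaa   [A -> a A a]
aaAaa ⇒ aakAkaa   [A -> k A k]
aakAkaa ⇒ aakkAkkaa   [A -> k A k]
aakkAkkaa ⇒ aakkaAakkaa   [A -> a A a]
aakkaAakkaa ⇒ aakkahAhakkaa   [A -> h A h]
aakkahAhakkaa ⇒ aakkahkAkhakkaa   [A -> k A k]
aakkahkAkhakkaa ⇒ aakkahkkAkkhakkaa   [A -> k A k]
aakkahkkAkkhakkaa ⇒ aakkahkkaAakkhakkaa   [A -> a A a]
aakkahkkaAakkhakkaa ⇒ aakkahkkaakkhakkaa   [A -> ε]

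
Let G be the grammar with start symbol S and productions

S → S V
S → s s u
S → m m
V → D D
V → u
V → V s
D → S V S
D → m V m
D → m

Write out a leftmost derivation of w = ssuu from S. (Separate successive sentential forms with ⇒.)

S⇒SV⇒ssuV⇒ssuu

S ⇒ SV   [S → S V]
SV ⇒ ssuV   [S → s s u]
ssuV ⇒ ssuu   [V → u]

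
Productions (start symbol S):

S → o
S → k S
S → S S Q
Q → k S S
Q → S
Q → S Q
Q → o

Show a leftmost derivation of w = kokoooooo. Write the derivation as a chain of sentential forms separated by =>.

S => SSQ => SSQSQ => kSSQSQ => koSQSQ => koSSQQSQ => kokSSQQSQ => kokoSQQSQ => kokooQQSQ => kokoooQSQ => kokooooSQ => kokoooooQ => kokoooooo

S => SSQ   [S → S S Q]
SSQ => SSQSQ   [S → S S Q]
SSQSQ => kSSQSQ   [S → k S]
kSSQSQ => koSQSQ   [S → o]
koSQSQ => koSSQQSQ   [S → S S Q]
koSSQQSQ => kokSSQQSQ   [S → k S]
kokSSQQSQ => kokoSQQSQ   [S → o]
kokoSQQSQ => kokooQQSQ   [S → o]
kokooQQSQ => kokoooQSQ   [Q → o]
kokoooQSQ => kokooooSQ   [Q → o]
kokooooSQ => kokoooooQ   [S → o]
kokoooooQ => kokoooooo   [Q → o]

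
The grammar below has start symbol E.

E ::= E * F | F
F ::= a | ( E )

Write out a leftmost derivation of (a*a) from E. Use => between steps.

E => F   [E ::= F]
F => (E)   [F ::= ( E )]
(E) => (E*F)   [E ::= E * F]
(E*F) => (F*F)   [E ::= F]
(F*F) => (a*F)   [F ::= a]
(a*F) => (a*a)   [F ::= a]

E=>F=>(E)=>(E*F)=>(F*F)=>(a*F)=>(a*a)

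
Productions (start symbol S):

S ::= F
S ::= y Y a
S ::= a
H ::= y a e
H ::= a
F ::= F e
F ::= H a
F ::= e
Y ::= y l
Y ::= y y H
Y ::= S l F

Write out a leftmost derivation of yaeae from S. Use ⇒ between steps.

S ⇒ F   [S ::= F]
F ⇒ Fe   [F ::= F e]
Fe ⇒ Hae   [F ::= H a]
Hae ⇒ yaeae   [H ::= y a e]

S ⇒ F ⇒ Fe ⇒ Hae ⇒ yaeae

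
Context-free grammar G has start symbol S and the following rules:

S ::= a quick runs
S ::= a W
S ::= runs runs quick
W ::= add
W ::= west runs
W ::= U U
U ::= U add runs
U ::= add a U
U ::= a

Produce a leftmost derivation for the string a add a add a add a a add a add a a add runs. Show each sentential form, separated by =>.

S => a W   [S ::= a W]
a W => a U U   [W ::= U U]
a U U => a add a U U   [U ::= add a U]
a add a U U => a add a add a U U   [U ::= add a U]
a add a add a U U => a add a add a add a U U   [U ::= add a U]
a add a add a add a U U => a add a add a add a a U   [U ::= a]
a add a add a add a a U => a add a add a add a a add a U   [U ::= add a U]
a add a add a add a a add a U => a add a add a add a a add a add a U   [U ::= add a U]
a add a add a add a a add a add a U => a add a add a add a a add a add a U add runs   [U ::= U add runs]
a add a add a add a a add a add a U add runs => a add a add a add a a add a add a a add runs   [U ::= a]

S => a W => a U U => a add a U U => a add a add a U U => a add a add a add a U U => a add a add a add a a U => a add a add a add a a add a U => a add a add a add a a add a add a U => a add a add a add a a add a add a U add runs => a add a add a add a a add a add a a add runs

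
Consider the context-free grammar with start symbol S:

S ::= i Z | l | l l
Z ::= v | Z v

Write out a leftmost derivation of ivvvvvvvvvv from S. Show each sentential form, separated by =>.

S => iZ => iZv => iZvv => iZvvv => iZvvvv => iZvvvvv => iZvvvvvv => iZvvvvvvv => iZvvvvvvvv => iZvvvvvvvvv => ivvvvvvvvvv

S => iZ   [S ::= i Z]
iZ => iZv   [Z ::= Z v]
iZv => iZvv   [Z ::= Z v]
iZvv => iZvvv   [Z ::= Z v]
iZvvv => iZvvvv   [Z ::= Z v]
iZvvvv => iZvvvvv   [Z ::= Z v]
iZvvvvv => iZvvvvvv   [Z ::= Z v]
iZvvvvvv => iZvvvvvvv   [Z ::= Z v]
iZvvvvvvv => iZvvvvvvvv   [Z ::= Z v]
iZvvvvvvvv => iZvvvvvvvvv   [Z ::= Z v]
iZvvvvvvvvv => ivvvvvvvvvv   [Z ::= v]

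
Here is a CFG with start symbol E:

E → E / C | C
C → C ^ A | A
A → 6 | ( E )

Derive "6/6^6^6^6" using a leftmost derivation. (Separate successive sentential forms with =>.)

E => E/C   [E → E / C]
E/C => C/C   [E → C]
C/C => A/C   [C → A]
A/C => 6/C   [A → 6]
6/C => 6/C^A   [C → C ^ A]
6/C^A => 6/C^A^A   [C → C ^ A]
6/C^A^A => 6/C^A^A^A   [C → C ^ A]
6/C^A^A^A => 6/A^A^A^A   [C → A]
6/A^A^A^A => 6/6^A^A^A   [A → 6]
6/6^A^A^A => 6/6^6^A^A   [A → 6]
6/6^6^A^A => 6/6^6^6^A   [A → 6]
6/6^6^6^A => 6/6^6^6^6   [A → 6]

E => E/C => C/C => A/C => 6/C => 6/C^A => 6/C^A^A => 6/C^A^A^A => 6/A^A^A^A => 6/6^A^A^A => 6/6^6^A^A => 6/6^6^6^A => 6/6^6^6^6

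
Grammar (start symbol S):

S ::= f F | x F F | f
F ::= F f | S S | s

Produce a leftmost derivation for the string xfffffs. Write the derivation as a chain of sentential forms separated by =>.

S => xFF => xSSF => xfFSF => xfFfSF => xfSSfSF => xffSfSF => xffffSF => xfffffF => xfffffs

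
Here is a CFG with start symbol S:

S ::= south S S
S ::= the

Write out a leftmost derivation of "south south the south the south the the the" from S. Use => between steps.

S => south S S => south south S S S => south south the S S => south south the south S S S => south south the south the S S => south south the south the south S S S => south south the south the south the S S => south south the south the south the the S => south south the south the south the the the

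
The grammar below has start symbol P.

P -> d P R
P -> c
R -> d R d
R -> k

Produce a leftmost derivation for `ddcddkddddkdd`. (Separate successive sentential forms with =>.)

P => dPR   [P -> d P R]
dPR => ddPRR   [P -> d P R]
ddPRR => ddcRR   [P -> c]
ddcRR => ddcdRdR   [R -> d R d]
ddcdRdR => ddcddRddR   [R -> d R d]
ddcddRddR => ddcddkddR   [R -> k]
ddcddkddR => ddcddkdddRd   [R -> d R d]
ddcddkdddRd => ddcddkddddRdd   [R -> d R d]
ddcddkddddRdd => ddcddkddddkdd   [R -> k]

P => dPR => ddPRR => ddcRR => ddcdRdR => ddcddRddR => ddcddkddR => ddcddkdddRd => ddcddkddddRdd => ddcddkddddkdd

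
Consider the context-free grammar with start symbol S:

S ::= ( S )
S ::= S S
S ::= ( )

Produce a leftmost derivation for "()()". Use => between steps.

S => SS => ()S => ()()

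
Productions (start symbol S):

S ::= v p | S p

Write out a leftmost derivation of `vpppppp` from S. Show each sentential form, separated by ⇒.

S ⇒ Sp ⇒ Spp ⇒ Sppp ⇒ Spppp ⇒ Sppppp ⇒ vpppppp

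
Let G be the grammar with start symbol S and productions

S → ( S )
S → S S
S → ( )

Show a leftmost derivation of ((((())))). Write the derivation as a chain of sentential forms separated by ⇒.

S ⇒ (S)   [S → ( S )]
(S) ⇒ ((S))   [S → ( S )]
((S)) ⇒ (((S)))   [S → ( S )]
(((S))) ⇒ ((((S))))   [S → ( S )]
((((S)))) ⇒ ((((()))))   [S → ( )]

S ⇒ (S) ⇒ ((S)) ⇒ (((S))) ⇒ ((((S)))) ⇒ ((((()))))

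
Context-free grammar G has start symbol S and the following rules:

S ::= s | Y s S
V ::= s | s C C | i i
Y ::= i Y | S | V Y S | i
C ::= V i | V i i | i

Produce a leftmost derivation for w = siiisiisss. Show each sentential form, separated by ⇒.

S ⇒ YsS   [S ::= Y s S]
YsS ⇒ VYSsS   [Y ::= V Y S]
VYSsS ⇒ sCCYSsS   [V ::= s C C]
sCCYSsS ⇒ sViCYSsS   [C ::= V i]
sViCYSsS ⇒ siiiCYSsS   [V ::= i i]
siiiCYSsS ⇒ siiiViYSsS   [C ::= V i]
siiiViYSsS ⇒ siiisiYSsS   [V ::= s]
siiisiYSsS ⇒ siiisiiSsS   [Y ::= i]
siiisiiSsS ⇒ siiisiissS   [S ::= s]
siiisiissS ⇒ siiisiisss   [S ::= s]

S ⇒ YsS ⇒ VYSsS ⇒ sCCYSsS ⇒ sViCYSsS ⇒ siiiCYSsS ⇒ siiiViYSsS ⇒ siiisiYSsS ⇒ siiisiiSsS ⇒ siiisiissS ⇒ siiisiisss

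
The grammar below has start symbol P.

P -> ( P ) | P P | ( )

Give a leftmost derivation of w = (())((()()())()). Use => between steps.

P => PP => (P)P => (())P => (())(P) => (())(PP) => (())((P)P) => (())((PP)P) => (())((PPP)P) => (())((()PP)P) => (())((()()P)P) => (())((()()())P) => (())((()()())())

P => PP   [P -> P P]
PP => (P)P   [P -> ( P )]
(P)P => (())P   [P -> ( )]
(())P => (())(P)   [P -> ( P )]
(())(P) => (())(PP)   [P -> P P]
(())(PP) => (())((P)P)   [P -> ( P )]
(())((P)P) => (())((PP)P)   [P -> P P]
(())((PP)P) => (())((PPP)P)   [P -> P P]
(())((PPP)P) => (())((()PP)P)   [P -> ( )]
(())((()PP)P) => (())((()()P)P)   [P -> ( )]
(())((()()P)P) => (())((()()())P)   [P -> ( )]
(())((()()())P) => (())((()()())())   [P -> ( )]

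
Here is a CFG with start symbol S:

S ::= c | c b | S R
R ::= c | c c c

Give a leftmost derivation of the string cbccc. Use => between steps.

S => SR   [S ::= S R]
SR => cbR   [S ::= c b]
cbR => cbccc   [R ::= c c c]

S => SR => cbR => cbccc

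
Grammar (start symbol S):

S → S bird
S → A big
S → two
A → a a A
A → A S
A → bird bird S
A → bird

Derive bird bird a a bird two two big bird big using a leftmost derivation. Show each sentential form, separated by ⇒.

S ⇒ A big   [S → A big]
A big ⇒ bird bird S big   [A → bird bird S]
bird bird S big ⇒ bird bird S bird big   [S → S bird]
bird bird S bird big ⇒ bird bird A big bird big   [S → A big]
bird bird A big bird big ⇒ bird bird A S big bird big   [A → A S]
bird bird A S big bird big ⇒ bird bird A S S big bird big   [A → A S]
bird bird A S S big bird big ⇒ bird bird a a A S S big bird big   [A → a a A]
bird bird a a A S S big bird big ⇒ bird bird a a bird S S big bird big   [A → bird]
bird bird a a bird S S big bird big ⇒ bird bird a a bird two S big bird big   [S → two]
bird bird a a bird two S big bird big ⇒ bird bird a a bird two two big bird big   [S → two]

S ⇒ A big ⇒ bird bird S big ⇒ bird bird S bird big ⇒ bird bird A big bird big ⇒ bird bird A S big bird big ⇒ bird bird A S S big bird big ⇒ bird bird a a A S S big bird big ⇒ bird bird a a bird S S big bird big ⇒ bird bird a a bird two S big bird big ⇒ bird bird a a bird two two big bird big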